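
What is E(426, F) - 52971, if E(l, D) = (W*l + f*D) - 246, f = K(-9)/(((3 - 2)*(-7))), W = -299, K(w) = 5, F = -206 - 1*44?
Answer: -1262887/7 ≈ -1.8041e+5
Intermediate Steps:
F = -250 (F = -206 - 44 = -250)
f = -5/7 (f = 5/(((3 - 2)*(-7))) = 5/((1*(-7))) = 5/(-7) = 5*(-⅐) = -5/7 ≈ -0.71429)
E(l, D) = -246 - 299*l - 5*D/7 (E(l, D) = (-299*l - 5*D/7) - 246 = -246 - 299*l - 5*D/7)
E(426, F) - 52971 = (-246 - 299*426 - 5/7*(-250)) - 52971 = (-246 - 127374 + 1250/7) - 52971 = -892090/7 - 52971 = -1262887/7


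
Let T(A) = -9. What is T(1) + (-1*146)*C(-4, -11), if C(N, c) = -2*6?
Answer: 1743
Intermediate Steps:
C(N, c) = -12
T(1) + (-1*146)*C(-4, -11) = -9 - 1*146*(-12) = -9 - 146*(-12) = -9 + 1752 = 1743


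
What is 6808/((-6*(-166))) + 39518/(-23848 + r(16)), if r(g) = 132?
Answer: 15262325/2952642 ≈ 5.1690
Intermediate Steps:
6808/((-6*(-166))) + 39518/(-23848 + r(16)) = 6808/((-6*(-166))) + 39518/(-23848 + 132) = 6808/996 + 39518/(-23716) = 6808*(1/996) + 39518*(-1/23716) = 1702/249 - 19759/11858 = 15262325/2952642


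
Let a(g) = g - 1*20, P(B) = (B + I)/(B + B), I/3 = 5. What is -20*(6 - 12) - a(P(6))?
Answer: 553/4 ≈ 138.25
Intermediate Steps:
I = 15 (I = 3*5 = 15)
P(B) = (15 + B)/(2*B) (P(B) = (B + 15)/(B + B) = (15 + B)/((2*B)) = (15 + B)*(1/(2*B)) = (15 + B)/(2*B))
a(g) = -20 + g (a(g) = g - 20 = -20 + g)
-20*(6 - 12) - a(P(6)) = -20*(6 - 12) - (-20 + (½)*(15 + 6)/6) = -20*(-6) - (-20 + (½)*(⅙)*21) = 120 - (-20 + 7/4) = 120 - 1*(-73/4) = 120 + 73/4 = 553/4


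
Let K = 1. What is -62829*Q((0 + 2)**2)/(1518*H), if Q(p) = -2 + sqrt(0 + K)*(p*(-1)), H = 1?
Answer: 62829/253 ≈ 248.34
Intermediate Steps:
Q(p) = -2 - p (Q(p) = -2 + sqrt(0 + 1)*(p*(-1)) = -2 + sqrt(1)*(-p) = -2 + 1*(-p) = -2 - p)
-62829*Q((0 + 2)**2)/(1518*H) = -(-20943/253 - 20943*(0 + 2)**2/506) = -62829/((46*(33/(-2 - 1*2**2)))*1) = -62829/((46*(33/(-2 - 1*4)))*1) = -62829/((46*(33/(-2 - 4)))*1) = -62829/((46*(33/(-6)))*1) = -62829/((46*(33*(-1/6)))*1) = -62829/((46*(-11/2))*1) = -62829/((-253*1)) = -62829/(-253) = -62829*(-1/253) = 62829/253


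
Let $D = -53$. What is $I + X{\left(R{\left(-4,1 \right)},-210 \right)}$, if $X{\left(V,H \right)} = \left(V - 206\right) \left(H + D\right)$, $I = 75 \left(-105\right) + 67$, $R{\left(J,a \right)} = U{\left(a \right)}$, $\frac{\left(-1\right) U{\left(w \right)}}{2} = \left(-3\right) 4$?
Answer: $40058$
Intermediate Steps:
$U{\left(w \right)} = 24$ ($U{\left(w \right)} = - 2 \left(\left(-3\right) 4\right) = \left(-2\right) \left(-12\right) = 24$)
$R{\left(J,a \right)} = 24$
$I = -7808$ ($I = -7875 + 67 = -7808$)
$X{\left(V,H \right)} = \left(-206 + V\right) \left(-53 + H\right)$ ($X{\left(V,H \right)} = \left(V - 206\right) \left(H - 53\right) = \left(-206 + V\right) \left(-53 + H\right)$)
$I + X{\left(R{\left(-4,1 \right)},-210 \right)} = -7808 - -47866 = -7808 + \left(10918 + 43260 - 1272 - 5040\right) = -7808 + 47866 = 40058$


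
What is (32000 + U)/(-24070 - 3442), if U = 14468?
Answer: -11617/6878 ≈ -1.6890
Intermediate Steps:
(32000 + U)/(-24070 - 3442) = (32000 + 14468)/(-24070 - 3442) = 46468/(-27512) = 46468*(-1/27512) = -11617/6878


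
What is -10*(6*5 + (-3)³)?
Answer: -30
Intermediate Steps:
-10*(6*5 + (-3)³) = -10*(30 - 27) = -10*3 = -30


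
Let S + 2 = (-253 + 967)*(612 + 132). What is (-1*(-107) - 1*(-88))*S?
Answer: 103586730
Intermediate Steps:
S = 531214 (S = -2 + (-253 + 967)*(612 + 132) = -2 + 714*744 = -2 + 531216 = 531214)
(-1*(-107) - 1*(-88))*S = (-1*(-107) - 1*(-88))*531214 = (107 + 88)*531214 = 195*531214 = 103586730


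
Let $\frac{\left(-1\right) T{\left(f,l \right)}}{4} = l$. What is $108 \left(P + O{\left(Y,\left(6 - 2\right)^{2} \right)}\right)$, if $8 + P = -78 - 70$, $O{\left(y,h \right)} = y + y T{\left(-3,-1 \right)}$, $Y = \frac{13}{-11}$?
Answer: $- \frac{192348}{11} \approx -17486.0$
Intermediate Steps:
$Y = - \frac{13}{11}$ ($Y = 13 \left(- \frac{1}{11}\right) = - \frac{13}{11} \approx -1.1818$)
$T{\left(f,l \right)} = - 4 l$
$O{\left(y,h \right)} = 5 y$ ($O{\left(y,h \right)} = y + y \left(\left(-4\right) \left(-1\right)\right) = y + y 4 = y + 4 y = 5 y$)
$P = -156$ ($P = -8 - 148 = -156$)
$108 \left(P + O{\left(Y,\left(6 - 2\right)^{2} \right)}\right) = 108 \left(-156 + 5 \left(- \frac{13}{11}\right)\right) = 108 \left(-156 - \frac{65}{11}\right) = 108 \left(- \frac{1781}{11}\right) = - \frac{192348}{11}$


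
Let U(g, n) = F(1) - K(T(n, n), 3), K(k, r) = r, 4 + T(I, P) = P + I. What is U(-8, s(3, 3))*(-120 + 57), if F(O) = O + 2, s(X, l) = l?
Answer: 0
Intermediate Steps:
T(I, P) = -4 + I + P (T(I, P) = -4 + (P + I) = -4 + (I + P) = -4 + I + P)
F(O) = 2 + O
U(g, n) = 0 (U(g, n) = (2 + 1) - 1*3 = 3 - 3 = 0)
U(-8, s(3, 3))*(-120 + 57) = 0*(-120 + 57) = 0*(-63) = 0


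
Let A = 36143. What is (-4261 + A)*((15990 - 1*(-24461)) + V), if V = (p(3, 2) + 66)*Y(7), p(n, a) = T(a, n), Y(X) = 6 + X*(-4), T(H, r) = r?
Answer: 1241261906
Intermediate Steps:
Y(X) = 6 - 4*X
p(n, a) = n
V = -1518 (V = (3 + 66)*(6 - 4*7) = 69*(6 - 28) = 69*(-22) = -1518)
(-4261 + A)*((15990 - 1*(-24461)) + V) = (-4261 + 36143)*((15990 - 1*(-24461)) - 1518) = 31882*((15990 + 24461) - 1518) = 31882*(40451 - 1518) = 31882*38933 = 1241261906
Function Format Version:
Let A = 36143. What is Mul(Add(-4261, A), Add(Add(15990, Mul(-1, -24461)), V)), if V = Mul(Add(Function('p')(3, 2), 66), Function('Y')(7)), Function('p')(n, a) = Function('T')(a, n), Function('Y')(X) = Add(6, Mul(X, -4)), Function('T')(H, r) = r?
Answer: 1241261906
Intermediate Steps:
Function('Y')(X) = Add(6, Mul(-4, X))
Function('p')(n, a) = n
V = -1518 (V = Mul(Add(3, 66), Add(6, Mul(-4, 7))) = Mul(69, Add(6, -28)) = Mul(69, -22) = -1518)
Mul(Add(-4261, A), Add(Add(15990, Mul(-1, -24461)), V)) = Mul(Add(-4261, 36143), Add(Add(15990, Mul(-1, -24461)), -1518)) = Mul(31882, Add(Add(15990, 24461), -1518)) = Mul(31882, Add(40451, -1518)) = Mul(31882, 38933) = 1241261906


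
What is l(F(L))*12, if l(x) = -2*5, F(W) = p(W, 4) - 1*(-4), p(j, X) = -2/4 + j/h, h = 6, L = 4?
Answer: -120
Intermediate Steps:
p(j, X) = -½ + j/6 (p(j, X) = -2/4 + j/6 = -2*¼ + j*(⅙) = -½ + j/6)
F(W) = 7/2 + W/6 (F(W) = (-½ + W/6) - 1*(-4) = (-½ + W/6) + 4 = 7/2 + W/6)
l(x) = -10
l(F(L))*12 = -10*12 = -120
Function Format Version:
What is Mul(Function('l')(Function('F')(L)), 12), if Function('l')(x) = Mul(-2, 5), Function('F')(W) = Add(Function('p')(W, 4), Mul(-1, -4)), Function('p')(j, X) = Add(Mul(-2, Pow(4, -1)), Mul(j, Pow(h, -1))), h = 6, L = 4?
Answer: -120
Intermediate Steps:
Function('p')(j, X) = Add(Rational(-1, 2), Mul(Rational(1, 6), j)) (Function('p')(j, X) = Add(Mul(-2, Pow(4, -1)), Mul(j, Pow(6, -1))) = Add(Mul(-2, Rational(1, 4)), Mul(j, Rational(1, 6))) = Add(Rational(-1, 2), Mul(Rational(1, 6), j)))
Function('F')(W) = Add(Rational(7, 2), Mul(Rational(1, 6), W)) (Function('F')(W) = Add(Add(Rational(-1, 2), Mul(Rational(1, 6), W)), Mul(-1, -4)) = Add(Add(Rational(-1, 2), Mul(Rational(1, 6), W)), 4) = Add(Rational(7, 2), Mul(Rational(1, 6), W)))
Function('l')(x) = -10
Mul(Function('l')(Function('F')(L)), 12) = Mul(-10, 12) = -120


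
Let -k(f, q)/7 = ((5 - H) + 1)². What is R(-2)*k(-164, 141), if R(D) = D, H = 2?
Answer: 224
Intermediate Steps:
k(f, q) = -112 (k(f, q) = -7*((5 - 1*2) + 1)² = -7*((5 - 2) + 1)² = -7*(3 + 1)² = -7*4² = -7*16 = -112)
R(-2)*k(-164, 141) = -2*(-112) = 224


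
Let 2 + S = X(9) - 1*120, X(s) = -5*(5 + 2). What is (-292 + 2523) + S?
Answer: 2074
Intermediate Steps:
X(s) = -35 (X(s) = -5*7 = -35)
S = -157 (S = -2 + (-35 - 1*120) = -2 + (-35 - 120) = -2 - 155 = -157)
(-292 + 2523) + S = (-292 + 2523) - 157 = 2231 - 157 = 2074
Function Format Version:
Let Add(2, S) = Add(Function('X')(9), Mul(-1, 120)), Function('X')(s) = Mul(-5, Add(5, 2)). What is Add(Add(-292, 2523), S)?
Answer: 2074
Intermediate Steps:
Function('X')(s) = -35 (Function('X')(s) = Mul(-5, 7) = -35)
S = -157 (S = Add(-2, Add(-35, Mul(-1, 120))) = Add(-2, Add(-35, -120)) = Add(-2, -155) = -157)
Add(Add(-292, 2523), S) = Add(Add(-292, 2523), -157) = Add(2231, -157) = 2074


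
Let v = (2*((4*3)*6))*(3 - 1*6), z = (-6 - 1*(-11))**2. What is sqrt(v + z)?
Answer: I*sqrt(407) ≈ 20.174*I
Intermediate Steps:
z = 25 (z = (-6 + 11)**2 = 5**2 = 25)
v = -432 (v = (2*(12*6))*(3 - 6) = (2*72)*(-3) = 144*(-3) = -432)
sqrt(v + z) = sqrt(-432 + 25) = sqrt(-407) = I*sqrt(407)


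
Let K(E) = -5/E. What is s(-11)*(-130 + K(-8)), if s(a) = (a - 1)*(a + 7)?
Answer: -6210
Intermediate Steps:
s(a) = (-1 + a)*(7 + a)
s(-11)*(-130 + K(-8)) = (-7 + (-11)² + 6*(-11))*(-130 - 5/(-8)) = (-7 + 121 - 66)*(-130 - 5*(-⅛)) = 48*(-130 + 5/8) = 48*(-1035/8) = -6210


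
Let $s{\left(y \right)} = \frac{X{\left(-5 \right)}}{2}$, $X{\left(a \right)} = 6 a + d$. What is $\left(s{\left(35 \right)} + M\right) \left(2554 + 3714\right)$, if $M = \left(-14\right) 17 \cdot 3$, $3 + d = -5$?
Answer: $-4594444$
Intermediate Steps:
$d = -8$ ($d = -3 - 5 = -8$)
$M = -714$ ($M = \left(-238\right) 3 = -714$)
$X{\left(a \right)} = -8 + 6 a$ ($X{\left(a \right)} = 6 a - 8 = -8 + 6 a$)
$s{\left(y \right)} = -19$ ($s{\left(y \right)} = \frac{-8 + 6 \left(-5\right)}{2} = \left(-8 - 30\right) \frac{1}{2} = \left(-38\right) \frac{1}{2} = -19$)
$\left(s{\left(35 \right)} + M\right) \left(2554 + 3714\right) = \left(-19 - 714\right) \left(2554 + 3714\right) = \left(-733\right) 6268 = -4594444$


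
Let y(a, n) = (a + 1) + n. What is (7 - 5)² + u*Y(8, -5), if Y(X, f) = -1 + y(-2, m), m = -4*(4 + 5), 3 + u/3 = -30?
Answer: 3766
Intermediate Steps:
u = -99 (u = -9 + 3*(-30) = -9 - 90 = -99)
m = -36 (m = -4*9 = -36)
y(a, n) = 1 + a + n (y(a, n) = (1 + a) + n = 1 + a + n)
Y(X, f) = -38 (Y(X, f) = -1 + (1 - 2 - 36) = -1 - 37 = -38)
(7 - 5)² + u*Y(8, -5) = (7 - 5)² - 99*(-38) = 2² + 3762 = 4 + 3762 = 3766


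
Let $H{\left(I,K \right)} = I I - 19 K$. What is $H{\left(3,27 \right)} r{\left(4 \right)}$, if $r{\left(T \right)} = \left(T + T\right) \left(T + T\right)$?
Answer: $-32256$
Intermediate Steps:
$H{\left(I,K \right)} = I^{2} - 19 K$
$r{\left(T \right)} = 4 T^{2}$ ($r{\left(T \right)} = 2 T 2 T = 4 T^{2}$)
$H{\left(3,27 \right)} r{\left(4 \right)} = \left(3^{2} - 513\right) 4 \cdot 4^{2} = \left(9 - 513\right) 4 \cdot 16 = \left(-504\right) 64 = -32256$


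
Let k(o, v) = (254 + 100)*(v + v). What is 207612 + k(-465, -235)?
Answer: 41232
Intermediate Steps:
k(o, v) = 708*v (k(o, v) = 354*(2*v) = 708*v)
207612 + k(-465, -235) = 207612 + 708*(-235) = 207612 - 166380 = 41232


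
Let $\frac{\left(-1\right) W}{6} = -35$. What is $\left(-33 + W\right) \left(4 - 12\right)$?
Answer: $-1416$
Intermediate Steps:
$W = 210$ ($W = \left(-6\right) \left(-35\right) = 210$)
$\left(-33 + W\right) \left(4 - 12\right) = \left(-33 + 210\right) \left(4 - 12\right) = 177 \left(4 - 12\right) = 177 \left(-8\right) = -1416$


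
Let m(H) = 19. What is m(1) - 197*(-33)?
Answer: 6520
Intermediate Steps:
m(1) - 197*(-33) = 19 - 197*(-33) = 19 + 6501 = 6520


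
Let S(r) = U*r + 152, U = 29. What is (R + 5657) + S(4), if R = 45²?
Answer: 7950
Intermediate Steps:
S(r) = 152 + 29*r (S(r) = 29*r + 152 = 152 + 29*r)
R = 2025
(R + 5657) + S(4) = (2025 + 5657) + (152 + 29*4) = 7682 + (152 + 116) = 7682 + 268 = 7950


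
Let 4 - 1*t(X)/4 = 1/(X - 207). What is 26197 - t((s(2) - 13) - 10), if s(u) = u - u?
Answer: 3010813/115 ≈ 26181.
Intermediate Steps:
s(u) = 0
t(X) = 16 - 4/(-207 + X) (t(X) = 16 - 4/(X - 207) = 16 - 4/(-207 + X))
26197 - t((s(2) - 13) - 10) = 26197 - 4*(-829 + 4*((0 - 13) - 10))/(-207 + ((0 - 13) - 10)) = 26197 - 4*(-829 + 4*(-13 - 10))/(-207 + (-13 - 10)) = 26197 - 4*(-829 + 4*(-23))/(-207 - 23) = 26197 - 4*(-829 - 92)/(-230) = 26197 - 4*(-1)*(-921)/230 = 26197 - 1*1842/115 = 26197 - 1842/115 = 3010813/115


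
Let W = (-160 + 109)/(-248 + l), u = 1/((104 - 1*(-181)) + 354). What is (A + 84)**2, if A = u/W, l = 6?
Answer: 7495099847524/1062042921 ≈ 7057.3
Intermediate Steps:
u = 1/639 (u = 1/((104 + 181) + 354) = 1/(285 + 354) = 1/639 ≈ 0.0015649)
W = 51/242 (W = (-160 + 109)/(-248 + 6) = -51/(-242) = -51*(-1/242) = 51/242 ≈ 0.21074)
A = 242/32589 (A = 1/(639*(51/242)) = (1/639)*(242/51) = 242/32589 ≈ 0.0074258)
(A + 84)**2 = (242/32589 + 84)**2 = (2737718/32589)**2 = 7495099847524/1062042921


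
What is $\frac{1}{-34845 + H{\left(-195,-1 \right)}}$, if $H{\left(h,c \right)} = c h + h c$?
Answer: $- \frac{1}{34455} \approx -2.9023 \cdot 10^{-5}$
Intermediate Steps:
$H{\left(h,c \right)} = 2 c h$ ($H{\left(h,c \right)} = c h + c h = 2 c h$)
$\frac{1}{-34845 + H{\left(-195,-1 \right)}} = \frac{1}{-34845 + 2 \left(-1\right) \left(-195\right)} = \frac{1}{-34845 + 390} = \frac{1}{-34455} = - \frac{1}{34455}$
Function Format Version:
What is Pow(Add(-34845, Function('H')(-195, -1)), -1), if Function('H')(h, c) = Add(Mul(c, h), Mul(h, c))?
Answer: Rational(-1, 34455) ≈ -2.9023e-5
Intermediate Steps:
Function('H')(h, c) = Mul(2, c, h) (Function('H')(h, c) = Add(Mul(c, h), Mul(c, h)) = Mul(2, c, h))
Pow(Add(-34845, Function('H')(-195, -1)), -1) = Pow(Add(-34845, Mul(2, -1, -195)), -1) = Pow(Add(-34845, 390), -1) = Pow(-34455, -1) = Rational(-1, 34455)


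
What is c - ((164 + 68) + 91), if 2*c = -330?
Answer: -488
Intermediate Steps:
c = -165 (c = (1/2)*(-330) = -165)
c - ((164 + 68) + 91) = -165 - ((164 + 68) + 91) = -165 - (232 + 91) = -165 - 1*323 = -165 - 323 = -488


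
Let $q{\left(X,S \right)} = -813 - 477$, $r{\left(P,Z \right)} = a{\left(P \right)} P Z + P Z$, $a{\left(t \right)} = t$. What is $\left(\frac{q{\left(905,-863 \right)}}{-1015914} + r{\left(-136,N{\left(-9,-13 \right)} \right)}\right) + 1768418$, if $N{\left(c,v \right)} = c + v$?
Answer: $\frac{231035437077}{169319} \approx 1.3645 \cdot 10^{6}$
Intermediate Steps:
$r{\left(P,Z \right)} = P Z + Z P^{2}$ ($r{\left(P,Z \right)} = P P Z + P Z = P^{2} Z + P Z = Z P^{2} + P Z = P Z + Z P^{2}$)
$q{\left(X,S \right)} = -1290$ ($q{\left(X,S \right)} = -813 - 477 = -1290$)
$\left(\frac{q{\left(905,-863 \right)}}{-1015914} + r{\left(-136,N{\left(-9,-13 \right)} \right)}\right) + 1768418 = \left(- \frac{1290}{-1015914} - 136 \left(-9 - 13\right) \left(1 - 136\right)\right) + 1768418 = \left(\left(-1290\right) \left(- \frac{1}{1015914}\right) - \left(-2992\right) \left(-135\right)\right) + 1768418 = \left(\frac{215}{169319} - 403920\right) + 1768418 = - \frac{68391330265}{169319} + 1768418 = \frac{231035437077}{169319}$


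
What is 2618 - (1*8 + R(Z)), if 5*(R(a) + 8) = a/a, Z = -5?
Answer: 13089/5 ≈ 2617.8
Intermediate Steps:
R(a) = -39/5 (R(a) = -8 + (a/a)/5 = -8 + (⅕)*1 = -8 + ⅕ = -39/5)
2618 - (1*8 + R(Z)) = 2618 - (1*8 - 39/5) = 2618 - (8 - 39/5) = 2618 - 1*⅕ = 2618 - ⅕ = 13089/5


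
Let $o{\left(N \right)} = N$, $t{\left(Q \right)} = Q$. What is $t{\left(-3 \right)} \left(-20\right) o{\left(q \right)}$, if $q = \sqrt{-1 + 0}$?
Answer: $60 i \approx 60.0 i$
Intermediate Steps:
$q = i$ ($q = \sqrt{-1} = i \approx 1.0 i$)
$t{\left(-3 \right)} \left(-20\right) o{\left(q \right)} = \left(-3\right) \left(-20\right) i = 60 i$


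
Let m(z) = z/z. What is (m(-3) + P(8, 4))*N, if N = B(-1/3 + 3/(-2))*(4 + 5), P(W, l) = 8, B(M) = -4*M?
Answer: 594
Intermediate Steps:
N = 66 (N = (-4*(-1/3 + 3/(-2)))*(4 + 5) = -4*(-1*1/3 + 3*(-1/2))*9 = -4*(-1/3 - 3/2)*9 = -4*(-11/6)*9 = (22/3)*9 = 66)
m(z) = 1
(m(-3) + P(8, 4))*N = (1 + 8)*66 = 9*66 = 594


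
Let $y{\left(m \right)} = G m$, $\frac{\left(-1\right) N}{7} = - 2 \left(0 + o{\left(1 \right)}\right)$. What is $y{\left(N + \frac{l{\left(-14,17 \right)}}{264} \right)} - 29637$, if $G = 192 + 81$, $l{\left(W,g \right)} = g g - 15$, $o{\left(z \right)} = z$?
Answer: $- \frac{1123393}{44} \approx -25532.0$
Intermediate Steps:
$l{\left(W,g \right)} = -15 + g^{2}$ ($l{\left(W,g \right)} = g^{2} - 15 = -15 + g^{2}$)
$G = 273$
$N = 14$ ($N = - 7 \left(- 2 \left(0 + 1\right)\right) = - 7 \left(\left(-2\right) 1\right) = \left(-7\right) \left(-2\right) = 14$)
$y{\left(m \right)} = 273 m$
$y{\left(N + \frac{l{\left(-14,17 \right)}}{264} \right)} - 29637 = 273 \left(14 + \frac{-15 + 17^{2}}{264}\right) - 29637 = 273 \left(14 + \left(-15 + 289\right) \frac{1}{264}\right) - 29637 = 273 \left(14 + 274 \cdot \frac{1}{264}\right) - 29637 = 273 \left(14 + \frac{137}{132}\right) - 29637 = 273 \cdot \frac{1985}{132} - 29637 = \frac{180635}{44} - 29637 = - \frac{1123393}{44}$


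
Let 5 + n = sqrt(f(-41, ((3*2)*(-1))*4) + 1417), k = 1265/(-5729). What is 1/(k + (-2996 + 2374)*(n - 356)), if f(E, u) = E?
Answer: 7369784757837/1637352009435756265 + 81659745208*sqrt(86)/1637352009435756265 ≈ 4.9635e-6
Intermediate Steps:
k = -1265/5729 (k = 1265*(-1/5729) = -1265/5729 ≈ -0.22081)
n = -5 + 4*sqrt(86) (n = -5 + sqrt(-41 + 1417) = -5 + sqrt(1376) = -5 + 4*sqrt(86) ≈ 32.094)
1/(k + (-2996 + 2374)*(n - 356)) = 1/(-1265/5729 + (-2996 + 2374)*((-5 + 4*sqrt(86)) - 356)) = 1/(-1265/5729 - 622*(-361 + 4*sqrt(86))) = 1/(-1265/5729 + (224542 - 2488*sqrt(86))) = 1/(1286399853/5729 - 2488*sqrt(86))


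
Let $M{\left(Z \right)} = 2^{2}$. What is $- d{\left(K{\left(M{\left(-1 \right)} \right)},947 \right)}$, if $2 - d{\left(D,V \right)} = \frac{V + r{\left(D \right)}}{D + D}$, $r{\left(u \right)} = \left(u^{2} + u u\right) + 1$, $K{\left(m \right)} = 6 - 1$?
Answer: $\frac{489}{5} \approx 97.8$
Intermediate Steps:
$M{\left(Z \right)} = 4$
$K{\left(m \right)} = 5$
$r{\left(u \right)} = 1 + 2 u^{2}$ ($r{\left(u \right)} = \left(u^{2} + u^{2}\right) + 1 = 2 u^{2} + 1 = 1 + 2 u^{2}$)
$d{\left(D,V \right)} = 2 - \frac{1 + V + 2 D^{2}}{2 D}$ ($d{\left(D,V \right)} = 2 - \frac{V + \left(1 + 2 D^{2}\right)}{D + D} = 2 - \frac{1 + V + 2 D^{2}}{2 D}$)
$- d{\left(K{\left(M{\left(-1 \right)} \right)},947 \right)} = - (2 - 5 - \frac{1}{2 \cdot 5} - \frac{947}{2 \cdot 5}) = - (2 - 5 - \frac{1}{10} - \frac{947}{2} \cdot \frac{1}{5}) = - (2 - 5 - \frac{1}{10} - \frac{947}{10}) = \left(-1\right) \left(- \frac{489}{5}\right) = \frac{489}{5}$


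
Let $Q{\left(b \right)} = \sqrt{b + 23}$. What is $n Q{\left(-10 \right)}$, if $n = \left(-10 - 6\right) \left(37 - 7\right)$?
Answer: $- 480 \sqrt{13} \approx -1730.7$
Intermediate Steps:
$n = -480$ ($n = \left(-16\right) 30 = -480$)
$Q{\left(b \right)} = \sqrt{23 + b}$
$n Q{\left(-10 \right)} = - 480 \sqrt{23 - 10} = - 480 \sqrt{13}$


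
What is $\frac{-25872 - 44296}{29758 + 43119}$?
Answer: $- \frac{10024}{10411} \approx -0.96283$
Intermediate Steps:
$\frac{-25872 - 44296}{29758 + 43119} = - \frac{70168}{72877} = \left(-70168\right) \frac{1}{72877} = - \frac{10024}{10411}$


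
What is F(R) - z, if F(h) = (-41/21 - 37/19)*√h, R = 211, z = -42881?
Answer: 42881 - 1556*√211/399 ≈ 42824.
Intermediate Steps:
F(h) = -1556*√h/399 (F(h) = (-41*1/21 - 37*1/19)*√h = (-41/21 - 37/19)*√h = -1556*√h/399)
F(R) - z = -1556*√211/399 - 1*(-42881) = -1556*√211/399 + 42881 = 42881 - 1556*√211/399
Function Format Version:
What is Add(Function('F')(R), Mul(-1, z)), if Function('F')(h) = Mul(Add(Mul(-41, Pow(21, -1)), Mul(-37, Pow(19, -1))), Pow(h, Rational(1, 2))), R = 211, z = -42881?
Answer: Add(42881, Mul(Rational(-1556, 399), Pow(211, Rational(1, 2)))) ≈ 42824.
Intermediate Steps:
Function('F')(h) = Mul(Rational(-1556, 399), Pow(h, Rational(1, 2))) (Function('F')(h) = Mul(Add(Mul(-41, Rational(1, 21)), Mul(-37, Rational(1, 19))), Pow(h, Rational(1, 2))) = Mul(Add(Rational(-41, 21), Rational(-37, 19)), Pow(h, Rational(1, 2))) = Mul(Rational(-1556, 399), Pow(h, Rational(1, 2))))
Add(Function('F')(R), Mul(-1, z)) = Add(Mul(Rational(-1556, 399), Pow(211, Rational(1, 2))), Mul(-1, -42881)) = Add(Mul(Rational(-1556, 399), Pow(211, Rational(1, 2))), 42881) = Add(42881, Mul(Rational(-1556, 399), Pow(211, Rational(1, 2))))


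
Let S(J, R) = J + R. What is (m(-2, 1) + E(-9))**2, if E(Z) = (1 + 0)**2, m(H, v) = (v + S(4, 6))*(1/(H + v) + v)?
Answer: 1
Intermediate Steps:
m(H, v) = (10 + v)*(v + 1/(H + v)) (m(H, v) = (v + (4 + 6))*(1/(H + v) + v) = (v + 10)*(v + 1/(H + v)) = (10 + v)*(v + 1/(H + v)))
E(Z) = 1 (E(Z) = 1**2 = 1)
(m(-2, 1) + E(-9))**2 = ((10 + 1 + 1**3 + 10*1**2 - 2*1**2 + 10*(-2)*1)/(-2 + 1) + 1)**2 = ((10 + 1 + 1 + 10*1 - 2*1 - 20)/(-1) + 1)**2 = (-(10 + 1 + 1 + 10 - 2 - 20) + 1)**2 = (-1*0 + 1)**2 = (0 + 1)**2 = 1**2 = 1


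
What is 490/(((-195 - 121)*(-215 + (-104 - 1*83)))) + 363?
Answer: 23056553/63516 ≈ 363.00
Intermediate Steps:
490/(((-195 - 121)*(-215 + (-104 - 1*83)))) + 363 = 490/((-316*(-215 + (-104 - 83)))) + 363 = 490/((-316*(-215 - 187))) + 363 = 490/((-316*(-402))) + 363 = 490/127032 + 363 = 490*(1/127032) + 363 = 245/63516 + 363 = 23056553/63516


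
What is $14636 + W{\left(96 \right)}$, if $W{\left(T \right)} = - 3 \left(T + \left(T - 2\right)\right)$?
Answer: $14066$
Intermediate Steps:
$W{\left(T \right)} = 6 - 6 T$ ($W{\left(T \right)} = - 3 \left(T + \left(-2 + T\right)\right) = - 3 \left(-2 + 2 T\right) = 6 - 6 T$)
$14636 + W{\left(96 \right)} = 14636 + \left(6 - 576\right) = 14636 - 570 = 14066$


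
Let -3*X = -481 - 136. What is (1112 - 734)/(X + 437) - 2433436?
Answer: -2345831737/964 ≈ -2.4334e+6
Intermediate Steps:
X = 617/3 (X = -(-481 - 136)/3 = -1/3*(-617) = 617/3 ≈ 205.67)
(1112 - 734)/(X + 437) - 2433436 = (1112 - 734)/(617/3 + 437) - 2433436 = 378/(1928/3) - 2433436 = (3/1928)*378 - 2433436 = 567/964 - 2433436 = -2345831737/964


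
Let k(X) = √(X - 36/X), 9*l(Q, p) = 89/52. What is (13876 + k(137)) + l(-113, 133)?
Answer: 6494057/468 + √2566421/137 ≈ 13888.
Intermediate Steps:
l(Q, p) = 89/468 (l(Q, p) = (89/52)/9 = (89*(1/52))/9 = (⅑)*(89/52) = 89/468)
(13876 + k(137)) + l(-113, 133) = (13876 + √(137 - 36/137)) + 89/468 = (13876 + √(18733/137)) + 89/468 = (13876 + √2566421/137) + 89/468 = 6494057/468 + √2566421/137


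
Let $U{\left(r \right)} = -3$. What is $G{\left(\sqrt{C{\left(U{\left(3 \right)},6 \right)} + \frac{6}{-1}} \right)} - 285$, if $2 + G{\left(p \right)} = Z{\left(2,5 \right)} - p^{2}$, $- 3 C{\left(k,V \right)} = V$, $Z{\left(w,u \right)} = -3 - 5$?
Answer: $-287$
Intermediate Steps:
$Z{\left(w,u \right)} = -8$ ($Z{\left(w,u \right)} = -3 - 5 = -8$)
$C{\left(k,V \right)} = - \frac{V}{3}$
$G{\left(p \right)} = -10 - p^{2}$ ($G{\left(p \right)} = -2 - \left(8 + p^{2}\right) = -10 - p^{2}$)
$G{\left(\sqrt{C{\left(U{\left(3 \right)},6 \right)} + \frac{6}{-1}} \right)} - 285 = \left(-10 - \left(\sqrt{\left(- \frac{1}{3}\right) 6 + \frac{6}{-1}}\right)^{2}\right) - 285 = \left(-10 - \left(\sqrt{-2 + 6 \left(-1\right)}\right)^{2}\right) - 285 = \left(-10 - \left(\sqrt{-2 - 6}\right)^{2}\right) - 285 = \left(-10 - \left(\sqrt{-8}\right)^{2}\right) - 285 = \left(-10 - \left(2 i \sqrt{2}\right)^{2}\right) - 285 = \left(-10 - -8\right) - 285 = \left(-10 + 8\right) - 285 = -2 - 285 = -287$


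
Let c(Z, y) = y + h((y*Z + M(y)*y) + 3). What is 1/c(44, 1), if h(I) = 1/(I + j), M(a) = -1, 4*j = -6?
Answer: 89/91 ≈ 0.97802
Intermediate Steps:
j = -3/2 (j = (¼)*(-6) = -3/2 ≈ -1.5000)
h(I) = 1/(-3/2 + I) (h(I) = 1/(I - 3/2) = 1/(-3/2 + I))
c(Z, y) = y + 2/(3 - 2*y + 2*Z*y) (c(Z, y) = y + 2/(-3 + 2*((y*Z - y) + 3)) = y + 2/(-3 + 2*((Z*y - y) + 3)) = y + 2/(-3 + 2*((-y + Z*y) + 3)) = y + 2/(-3 + 2*(3 - y + Z*y)) = y + 2/(-3 + (6 - 2*y + 2*Z*y)) = y + 2/(3 - 2*y + 2*Z*y))
1/c(44, 1) = 1/((2 + 1*(3 - 2*1 + 2*44*1))/(3 - 2*1 + 2*44*1)) = 1/((2 + 1*(3 - 2 + 88))/(3 - 2 + 88)) = 1/((2 + 1*89)/89) = 1/((2 + 89)/89) = 1/((1/89)*91) = 1/(91/89) = 89/91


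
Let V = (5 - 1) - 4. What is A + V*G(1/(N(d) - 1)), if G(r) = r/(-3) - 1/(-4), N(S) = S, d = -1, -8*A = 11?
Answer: -11/8 ≈ -1.3750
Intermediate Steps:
A = -11/8 (A = -⅛*11 = -11/8 ≈ -1.3750)
G(r) = ¼ - r/3 (G(r) = r*(-⅓) - 1*(-¼) = -r/3 + ¼ = ¼ - r/3)
V = 0 (V = 4 - 4 = 0)
A + V*G(1/(N(d) - 1)) = -11/8 + 0*(¼ - 1/(3*(-1 - 1))) = -11/8 + 0*(¼ - ⅓/(-2)) = -11/8 + 0*(¼ - ⅓*(-½)) = -11/8 + 0*(¼ + ⅙) = -11/8 + 0*(5/12) = -11/8 + 0 = -11/8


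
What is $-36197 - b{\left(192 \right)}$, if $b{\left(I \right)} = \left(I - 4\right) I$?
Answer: $-72293$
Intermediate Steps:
$b{\left(I \right)} = I \left(-4 + I\right)$ ($b{\left(I \right)} = \left(-4 + I\right) I = I \left(-4 + I\right)$)
$-36197 - b{\left(192 \right)} = -36197 - 192 \left(-4 + 192\right) = -36197 - 192 \cdot 188 = -36197 - 36096 = -72293$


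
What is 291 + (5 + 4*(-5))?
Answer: 276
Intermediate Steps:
291 + (5 + 4*(-5)) = 291 + (5 - 20) = 291 - 15 = 276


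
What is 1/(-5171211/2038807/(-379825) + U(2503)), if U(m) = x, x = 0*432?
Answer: 774389868775/5171211 ≈ 1.4975e+5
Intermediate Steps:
x = 0
U(m) = 0
1/(-5171211/2038807/(-379825) + U(2503)) = 1/(-5171211/2038807/(-379825) + 0) = 1/(-5171211*1/2038807*(-1/379825) + 0) = 1/(-5171211/2038807*(-1/379825) + 0) = 1/(5171211/774389868775 + 0) = 1/(5171211/774389868775) = 774389868775/5171211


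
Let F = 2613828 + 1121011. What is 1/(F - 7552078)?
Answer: -1/3817239 ≈ -2.6197e-7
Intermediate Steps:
F = 3734839
1/(F - 7552078) = 1/(3734839 - 7552078) = 1/(-3817239) = -1/3817239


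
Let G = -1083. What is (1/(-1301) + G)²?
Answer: 1985235912256/1692601 ≈ 1.1729e+6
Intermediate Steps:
(1/(-1301) + G)² = (1/(-1301) - 1083)² = (-1/1301 - 1083)² = (-1408984/1301)² = 1985235912256/1692601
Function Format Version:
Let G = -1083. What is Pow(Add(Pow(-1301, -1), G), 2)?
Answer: Rational(1985235912256, 1692601) ≈ 1.1729e+6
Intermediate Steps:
Pow(Add(Pow(-1301, -1), G), 2) = Pow(Add(Pow(-1301, -1), -1083), 2) = Pow(Add(Rational(-1, 1301), -1083), 2) = Pow(Rational(-1408984, 1301), 2) = Rational(1985235912256, 1692601)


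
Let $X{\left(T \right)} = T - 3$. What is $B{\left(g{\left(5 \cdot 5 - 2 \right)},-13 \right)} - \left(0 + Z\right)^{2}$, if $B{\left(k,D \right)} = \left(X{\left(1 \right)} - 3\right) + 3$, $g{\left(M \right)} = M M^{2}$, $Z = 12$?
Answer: $-146$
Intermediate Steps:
$X{\left(T \right)} = -3 + T$
$g{\left(M \right)} = M^{3}$
$B{\left(k,D \right)} = -2$ ($B{\left(k,D \right)} = \left(\left(-3 + 1\right) - 3\right) + 3 = \left(-2 - 3\right) + 3 = -5 + 3 = -2$)
$B{\left(g{\left(5 \cdot 5 - 2 \right)},-13 \right)} - \left(0 + Z\right)^{2} = -2 - \left(0 + 12\right)^{2} = -2 - 12^{2} = -2 - 144 = -146$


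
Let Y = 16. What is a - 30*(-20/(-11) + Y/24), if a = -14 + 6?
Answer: -908/11 ≈ -82.545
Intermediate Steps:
a = -8
a - 30*(-20/(-11) + Y/24) = -8 - 30*(-20/(-11) + 16/24) = -8 - 30*(-20*(-1/11) + 16*(1/24)) = -8 - 30*(20/11 + ⅔) = -8 - 30*82/33 = -8 - 820/11 = -908/11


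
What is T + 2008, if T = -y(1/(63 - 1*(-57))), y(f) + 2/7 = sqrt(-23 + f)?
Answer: 14058/7 - I*sqrt(82770)/60 ≈ 2008.3 - 4.795*I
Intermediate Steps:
y(f) = -2/7 + sqrt(-23 + f)
T = 2/7 - I*sqrt(82770)/60 (T = -(-2/7 + sqrt(-23 + 1/(63 - 1*(-57)))) = -(-2/7 + sqrt(-23 + 1/(63 + 57))) = -(-2/7 + sqrt(-23 + 1/120)) = -(-2/7 + sqrt(-2759/120)) = -(-2/7 + I*sqrt(82770)/60) = 2/7 - I*sqrt(82770)/60 ≈ 0.28571 - 4.795*I)
T + 2008 = (2/7 - I*sqrt(82770)/60) + 2008 = 14058/7 - I*sqrt(82770)/60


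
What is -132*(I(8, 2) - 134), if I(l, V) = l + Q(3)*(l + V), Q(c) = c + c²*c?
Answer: -22968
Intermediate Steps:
Q(c) = c + c³
I(l, V) = 30*V + 31*l (I(l, V) = l + (3 + 3³)*(l + V) = l + (3 + 27)*(V + l) = l + 30*(V + l) = l + (30*V + 30*l) = 30*V + 31*l)
-132*(I(8, 2) - 134) = -132*((30*2 + 31*8) - 134) = -132*((60 + 248) - 134) = -132*(308 - 134) = -132*174 = -22968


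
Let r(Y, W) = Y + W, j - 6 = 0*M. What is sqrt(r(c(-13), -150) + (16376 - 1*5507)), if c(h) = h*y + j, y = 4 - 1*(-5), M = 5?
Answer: 4*sqrt(663) ≈ 103.00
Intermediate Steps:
y = 9 (y = 4 + 5 = 9)
j = 6 (j = 6 + 0*5 = 6 + 0 = 6)
c(h) = 6 + 9*h (c(h) = h*9 + 6 = 9*h + 6 = 6 + 9*h)
r(Y, W) = W + Y
sqrt(r(c(-13), -150) + (16376 - 1*5507)) = sqrt((-150 + (6 + 9*(-13))) + (16376 - 1*5507)) = sqrt((-150 + (6 - 117)) + (16376 - 5507)) = sqrt((-150 - 111) + 10869) = sqrt(-261 + 10869) = sqrt(10608) = 4*sqrt(663)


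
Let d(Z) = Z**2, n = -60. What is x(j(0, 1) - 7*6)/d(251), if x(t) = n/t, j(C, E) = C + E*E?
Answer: 60/2583041 ≈ 2.3228e-5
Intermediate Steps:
j(C, E) = C + E**2
x(t) = -60/t
x(j(0, 1) - 7*6)/d(251) = (-60/((0 + 1**2) - 7*6))/(251**2) = -60/((0 + 1) - 42)/63001 = -60/(1 - 42)*(1/63001) = -60/(-41)*(1/63001) = -60*(-1/41)*(1/63001) = (60/41)*(1/63001) = 60/2583041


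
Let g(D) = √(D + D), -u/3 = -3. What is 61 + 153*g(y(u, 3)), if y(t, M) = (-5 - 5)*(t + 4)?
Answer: 61 + 306*I*√65 ≈ 61.0 + 2467.1*I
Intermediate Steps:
u = 9 (u = -3*(-3) = 9)
y(t, M) = -40 - 10*t (y(t, M) = -10*(4 + t) = -40 - 10*t)
g(D) = √2*√D (g(D) = √(2*D) = √2*√D)
61 + 153*g(y(u, 3)) = 61 + 153*(√2*√(-40 - 10*9)) = 61 + 153*(√2*√(-40 - 90)) = 61 + 153*(√2*√(-130)) = 61 + 153*(√2*(I*√130)) = 61 + 153*(2*I*√65) = 61 + 306*I*√65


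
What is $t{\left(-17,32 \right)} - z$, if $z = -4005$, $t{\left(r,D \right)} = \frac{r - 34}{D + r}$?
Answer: $\frac{20008}{5} \approx 4001.6$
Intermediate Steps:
$t{\left(r,D \right)} = \frac{-34 + r}{D + r}$
$t{\left(-17,32 \right)} - z = \frac{-34 - 17}{32 - 17} - -4005 = \frac{1}{15} \left(-51\right) + 4005 = - \frac{17}{5} + 4005 = \frac{20008}{5}$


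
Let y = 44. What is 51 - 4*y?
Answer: -125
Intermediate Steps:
51 - 4*y = 51 - 4*44 = 51 - 176 = -125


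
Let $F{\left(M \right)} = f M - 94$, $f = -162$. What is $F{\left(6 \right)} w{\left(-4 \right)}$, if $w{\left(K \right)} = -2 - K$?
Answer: $-2132$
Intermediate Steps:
$F{\left(M \right)} = -94 - 162 M$ ($F{\left(M \right)} = - 162 M - 94 = -94 - 162 M$)
$F{\left(6 \right)} w{\left(-4 \right)} = \left(-94 - 972\right) \left(-2 - -4\right) = \left(-94 - 972\right) \left(-2 + 4\right) = \left(-1066\right) 2 = -2132$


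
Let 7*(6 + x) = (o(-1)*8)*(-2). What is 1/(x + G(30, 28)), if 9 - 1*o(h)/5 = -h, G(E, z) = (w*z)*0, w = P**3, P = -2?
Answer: -7/682 ≈ -0.010264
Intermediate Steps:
w = -8 (w = (-2)**3 = -8)
G(E, z) = 0 (G(E, z) = -8*z*0 = 0)
o(h) = 45 + 5*h (o(h) = 45 - (-5)*h = 45 + 5*h)
x = -682/7 (x = -6 + (((45 + 5*(-1))*8)*(-2))/7 = -6 + (((45 - 5)*8)*(-2))/7 = -6 + ((40*8)*(-2))/7 = -6 + (320*(-2))/7 = -6 + (1/7)*(-640) = -6 - 640/7 = -682/7 ≈ -97.429)
1/(x + G(30, 28)) = 1/(-682/7 + 0) = 1/(-682/7) = -7/682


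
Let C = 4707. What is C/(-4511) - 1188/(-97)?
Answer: 4902489/437567 ≈ 11.204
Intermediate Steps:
C/(-4511) - 1188/(-97) = 4707/(-4511) - 1188/(-97) = 4707*(-1/4511) - 1188*(-1/97) = -4707/4511 + 1188/97 = 4902489/437567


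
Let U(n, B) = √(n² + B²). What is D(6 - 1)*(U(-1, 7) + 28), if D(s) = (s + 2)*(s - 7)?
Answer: -392 - 70*√2 ≈ -491.00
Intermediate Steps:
D(s) = (-7 + s)*(2 + s) (D(s) = (2 + s)*(-7 + s) = (-7 + s)*(2 + s))
U(n, B) = √(B² + n²)
D(6 - 1)*(U(-1, 7) + 28) = (-14 + (6 - 1)² - 5*(6 - 1))*(√(7² + (-1)²) + 28) = (-14 + 5² - 5*5)*(√(49 + 1) + 28) = (-14 + 25 - 25)*(√50 + 28) = -14*(5*√2 + 28) = -14*(28 + 5*√2) = -392 - 70*√2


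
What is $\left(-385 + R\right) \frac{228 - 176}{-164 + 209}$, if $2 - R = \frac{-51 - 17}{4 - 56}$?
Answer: $- \frac{19984}{45} \approx -444.09$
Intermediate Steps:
$R = \frac{9}{13}$ ($R = 2 - \frac{-51 - 17}{4 - 56} = 2 - - \frac{68}{-52} = 2 - \left(-68\right) \left(- \frac{1}{52}\right) = 2 - \frac{17}{13} = \frac{9}{13} \approx 0.69231$)
$\left(-385 + R\right) \frac{228 - 176}{-164 + 209} = \left(-385 + \frac{9}{13}\right) \frac{228 - 176}{-164 + 209} = - \frac{4996 \cdot \frac{52}{45}}{13} = - \frac{4996 \cdot 52 \cdot \frac{1}{45}}{13} = \left(- \frac{4996}{13}\right) \frac{52}{45} = - \frac{19984}{45}$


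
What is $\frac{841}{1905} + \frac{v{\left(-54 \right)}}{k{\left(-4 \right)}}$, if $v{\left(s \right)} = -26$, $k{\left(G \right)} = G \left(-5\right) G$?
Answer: $\frac{11681}{15240} \approx 0.76647$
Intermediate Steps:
$k{\left(G \right)} = - 5 G^{2}$ ($k{\left(G \right)} = - 5 G G = - 5 G^{2}$)
$\frac{841}{1905} + \frac{v{\left(-54 \right)}}{k{\left(-4 \right)}} = \frac{841}{1905} - \frac{26}{\left(-5\right) \left(-4\right)^{2}} = 841 \cdot \frac{1}{1905} - \frac{26}{\left(-5\right) 16} = \frac{841}{1905} - \frac{26}{-80} = \frac{841}{1905} - - \frac{13}{40} = \frac{841}{1905} + \frac{13}{40} = \frac{11681}{15240}$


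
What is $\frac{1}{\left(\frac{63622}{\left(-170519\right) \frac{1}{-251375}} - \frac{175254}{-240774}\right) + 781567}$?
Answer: $\frac{6842756951}{5989860307063938} \approx 1.1424 \cdot 10^{-6}$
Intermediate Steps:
$\frac{1}{\left(\frac{63622}{\left(-170519\right) \frac{1}{-251375}} - \frac{175254}{-240774}\right) + 781567} = \frac{1}{\left(\frac{63622}{\left(-170519\right) \left(- \frac{1}{251375}\right)} - - \frac{29209}{40129}\right) + 781567} = \frac{1}{\left(\frac{63622}{\frac{170519}{251375}} + \frac{29209}{40129}\right) + 781567} = \frac{1}{\left(63622 \cdot \frac{251375}{170519} + \frac{29209}{40129}\right) + 781567} = \frac{1}{\left(\frac{15992980250}{170519} + \frac{29209}{40129}\right) + 781567} = \frac{1}{\frac{641787285141721}{6842756951} + 781567} = \frac{1}{\frac{5989860307063938}{6842756951}} = \frac{6842756951}{5989860307063938}$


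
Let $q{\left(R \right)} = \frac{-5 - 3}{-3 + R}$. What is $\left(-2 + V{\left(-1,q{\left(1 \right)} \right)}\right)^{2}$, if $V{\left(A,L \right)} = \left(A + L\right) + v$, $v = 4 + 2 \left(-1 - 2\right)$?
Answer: $1$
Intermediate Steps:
$v = -2$ ($v = 4 + 2 \left(-1 - 2\right) = 4 + 2 \left(-3\right) = 4 - 6 = -2$)
$q{\left(R \right)} = - \frac{8}{-3 + R}$
$V{\left(A,L \right)} = -2 + A + L$ ($V{\left(A,L \right)} = \left(A + L\right) - 2 = -2 + A + L$)
$\left(-2 + V{\left(-1,q{\left(1 \right)} \right)}\right)^{2} = \left(-2 - \left(3 + \frac{8}{-3 + 1}\right)\right)^{2} = \left(-2 - \left(3 - 4\right)\right)^{2} = \left(-2 - -1\right)^{2} = \left(-2 + 1\right)^{2} = \left(-1\right)^{2} = 1$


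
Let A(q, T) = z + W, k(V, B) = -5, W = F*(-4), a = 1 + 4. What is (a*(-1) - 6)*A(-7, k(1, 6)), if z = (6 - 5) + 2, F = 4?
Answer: 143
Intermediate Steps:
z = 3 (z = 1 + 2 = 3)
a = 5
W = -16 (W = 4*(-4) = -16)
A(q, T) = -13 (A(q, T) = 3 - 16 = -13)
(a*(-1) - 6)*A(-7, k(1, 6)) = (5*(-1) - 6)*(-13) = (-5 - 6)*(-13) = -11*(-13) = 143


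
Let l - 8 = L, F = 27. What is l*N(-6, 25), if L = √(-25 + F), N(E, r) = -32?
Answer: -256 - 32*√2 ≈ -301.25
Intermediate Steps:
L = √2 (L = √(-25 + 27) = √2 ≈ 1.4142)
l = 8 + √2 ≈ 9.4142
l*N(-6, 25) = (8 + √2)*(-32) = -256 - 32*√2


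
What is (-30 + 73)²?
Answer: 1849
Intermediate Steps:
(-30 + 73)² = 43² = 1849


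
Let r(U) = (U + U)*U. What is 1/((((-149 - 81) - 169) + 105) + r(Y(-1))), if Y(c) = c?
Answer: -1/292 ≈ -0.0034247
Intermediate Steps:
r(U) = 2*U² (r(U) = (2*U)*U = 2*U²)
1/((((-149 - 81) - 169) + 105) + r(Y(-1))) = 1/((((-149 - 81) - 169) + 105) + 2*(-1)²) = 1/(((-230 - 169) + 105) + 2*1) = 1/((-399 + 105) + 2) = 1/(-294 + 2) = 1/(-292) = -1/292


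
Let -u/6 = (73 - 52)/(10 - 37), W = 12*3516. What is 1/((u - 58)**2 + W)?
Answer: 9/405328 ≈ 2.2204e-5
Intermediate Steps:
W = 42192
u = 14/3 (u = -6*(73 - 52)/(10 - 37) = -126/(-27) = -126*(-1)/27 = -6*(-7/9) = 14/3 ≈ 4.6667)
1/((u - 58)**2 + W) = 1/((14/3 - 58)**2 + 42192) = 1/((-160/3)**2 + 42192) = 1/(25600/9 + 42192) = 1/(405328/9) = 9/405328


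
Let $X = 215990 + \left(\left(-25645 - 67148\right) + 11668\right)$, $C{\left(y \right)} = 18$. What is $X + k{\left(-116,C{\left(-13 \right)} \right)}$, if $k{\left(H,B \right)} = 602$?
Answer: $135467$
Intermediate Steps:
$X = 134865$ ($X = 215990 + \left(-92793 + 11668\right) = 215990 - 81125 = 134865$)
$X + k{\left(-116,C{\left(-13 \right)} \right)} = 134865 + 602 = 135467$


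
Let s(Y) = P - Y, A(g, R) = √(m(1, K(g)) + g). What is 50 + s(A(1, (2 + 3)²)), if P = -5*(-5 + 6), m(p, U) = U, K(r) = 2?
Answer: 45 - √3 ≈ 43.268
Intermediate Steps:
A(g, R) = √(2 + g)
P = -5 (P = -5*1 = -5)
s(Y) = -5 - Y
50 + s(A(1, (2 + 3)²)) = 50 + (-5 - √(2 + 1)) = 50 + (-5 - √3) = 45 - √3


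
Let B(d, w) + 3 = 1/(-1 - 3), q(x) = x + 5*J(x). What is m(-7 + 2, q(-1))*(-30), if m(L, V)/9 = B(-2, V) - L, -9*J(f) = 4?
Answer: -945/2 ≈ -472.50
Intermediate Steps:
J(f) = -4/9 (J(f) = -1/9*4 = -4/9)
q(x) = -20/9 + x (q(x) = x + 5*(-4/9) = x - 20/9 = -20/9 + x)
B(d, w) = -13/4 (B(d, w) = -3 + 1/(-1 - 3) = -3 + 1/(-4) = -3 - 1/4 = -13/4)
m(L, V) = -117/4 - 9*L (m(L, V) = 9*(-13/4 - L) = -117/4 - 9*L)
m(-7 + 2, q(-1))*(-30) = (-117/4 - 9*(-7 + 2))*(-30) = (-117/4 - 9*(-5))*(-30) = (-117/4 + 45)*(-30) = (63/4)*(-30) = -945/2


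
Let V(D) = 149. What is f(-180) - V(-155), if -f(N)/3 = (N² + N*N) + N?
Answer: -194009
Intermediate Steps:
f(N) = -6*N² - 3*N (f(N) = -3*((N² + N*N) + N) = -3*((N² + N²) + N) = -3*(2*N² + N) = -3*(N + 2*N²) = -6*N² - 3*N)
f(-180) - V(-155) = -3*(-180)*(1 + 2*(-180)) - 1*149 = -3*(-180)*(1 - 360) - 149 = -3*(-180)*(-359) - 149 = -193860 - 149 = -194009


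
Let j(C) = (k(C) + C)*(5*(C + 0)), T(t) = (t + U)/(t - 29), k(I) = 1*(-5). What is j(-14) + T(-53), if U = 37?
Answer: 54538/41 ≈ 1330.2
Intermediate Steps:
k(I) = -5
T(t) = (37 + t)/(-29 + t) (T(t) = (t + 37)/(t - 29) = (37 + t)/(-29 + t))
j(C) = 5*C*(-5 + C) (j(C) = (-5 + C)*(5*(C + 0)) = (-5 + C)*(5*C) = 5*C*(-5 + C))
j(-14) + T(-53) = 5*(-14)*(-5 - 14) + (37 - 53)/(-29 - 53) = 5*(-14)*(-19) - 16/(-82) = 1330 - 1/82*(-16) = 1330 + 8/41 = 54538/41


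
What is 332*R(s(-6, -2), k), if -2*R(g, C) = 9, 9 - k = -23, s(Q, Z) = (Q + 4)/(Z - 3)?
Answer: -1494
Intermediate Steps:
s(Q, Z) = (4 + Q)/(-3 + Z)
k = 32 (k = 9 - 1*(-23) = 9 + 23 = 32)
R(g, C) = -9/2 (R(g, C) = -½*9 = -9/2)
332*R(s(-6, -2), k) = 332*(-9/2) = -1494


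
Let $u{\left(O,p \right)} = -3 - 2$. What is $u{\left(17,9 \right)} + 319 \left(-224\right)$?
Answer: $-71461$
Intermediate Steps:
$u{\left(O,p \right)} = -5$ ($u{\left(O,p \right)} = -3 - 2 = -5$)
$u{\left(17,9 \right)} + 319 \left(-224\right) = -5 + 319 \left(-224\right) = -5 - 71456 = -71461$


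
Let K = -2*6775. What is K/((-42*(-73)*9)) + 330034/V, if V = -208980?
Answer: -110542937/53394390 ≈ -2.0703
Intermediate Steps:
K = -13550
K/((-42*(-73)*9)) + 330034/V = -13550/(-42*(-73)*9) + 330034/(-208980) = -13550/(3066*9) + 330034*(-1/208980) = -13550/27594 - 165017/104490 = -13550*1/27594 - 165017/104490 = -6775/13797 - 165017/104490 = -110542937/53394390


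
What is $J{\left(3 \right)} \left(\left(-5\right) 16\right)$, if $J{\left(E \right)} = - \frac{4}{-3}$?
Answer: $- \frac{320}{3} \approx -106.67$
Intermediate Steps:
$J{\left(E \right)} = \frac{4}{3}$ ($J{\left(E \right)} = \left(-4\right) \left(- \frac{1}{3}\right) = \frac{4}{3}$)
$J{\left(3 \right)} \left(\left(-5\right) 16\right) = \frac{4 \left(\left(-5\right) 16\right)}{3} = \frac{4}{3} \left(-80\right) = - \frac{320}{3}$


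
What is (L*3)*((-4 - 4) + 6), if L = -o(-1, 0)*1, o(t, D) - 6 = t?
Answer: 30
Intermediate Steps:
o(t, D) = 6 + t
L = -5 (L = -(6 - 1)*1 = -1*5*1 = -5*1 = -5)
(L*3)*((-4 - 4) + 6) = (-5*3)*((-4 - 4) + 6) = -15*(-8 + 6) = -15*(-2) = 30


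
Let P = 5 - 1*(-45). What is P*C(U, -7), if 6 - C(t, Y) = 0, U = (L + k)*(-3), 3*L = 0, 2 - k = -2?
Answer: 300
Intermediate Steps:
k = 4 (k = 2 - 1*(-2) = 2 + 2 = 4)
L = 0 (L = (⅓)*0 = 0)
U = -12 (U = (0 + 4)*(-3) = 4*(-3) = -12)
C(t, Y) = 6 (C(t, Y) = 6 - 1*0 = 6 + 0 = 6)
P = 50 (P = 5 + 45 = 50)
P*C(U, -7) = 50*6 = 300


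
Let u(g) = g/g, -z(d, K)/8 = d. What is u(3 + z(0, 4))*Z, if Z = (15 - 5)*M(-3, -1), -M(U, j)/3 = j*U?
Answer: -90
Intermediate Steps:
M(U, j) = -3*U*j (M(U, j) = -3*j*U = -3*U*j)
z(d, K) = -8*d
u(g) = 1
Z = -90 (Z = (15 - 5)*(-3*(-3)*(-1)) = 10*(-9) = -90)
u(3 + z(0, 4))*Z = 1*(-90) = -90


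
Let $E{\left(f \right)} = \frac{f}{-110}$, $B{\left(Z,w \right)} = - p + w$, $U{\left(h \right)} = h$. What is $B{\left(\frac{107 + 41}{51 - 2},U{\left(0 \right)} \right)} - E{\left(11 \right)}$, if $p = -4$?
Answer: $\frac{41}{10} \approx 4.1$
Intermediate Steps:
$B{\left(Z,w \right)} = 4 + w$ ($B{\left(Z,w \right)} = \left(-1\right) \left(-4\right) + w = 4 + w$)
$E{\left(f \right)} = - \frac{f}{110}$ ($E{\left(f \right)} = f \left(- \frac{1}{110}\right) = - \frac{f}{110}$)
$B{\left(\frac{107 + 41}{51 - 2},U{\left(0 \right)} \right)} - E{\left(11 \right)} = \left(4 + 0\right) - \left(- \frac{1}{110}\right) 11 = 4 - - \frac{1}{10} = 4 + \frac{1}{10} = \frac{41}{10}$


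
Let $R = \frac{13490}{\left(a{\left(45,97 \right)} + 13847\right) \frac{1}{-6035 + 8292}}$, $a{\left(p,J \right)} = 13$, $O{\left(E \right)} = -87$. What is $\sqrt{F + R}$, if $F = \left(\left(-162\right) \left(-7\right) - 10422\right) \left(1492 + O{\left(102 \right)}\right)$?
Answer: $\frac{i \sqrt{2784898477438}}{462} \approx 3612.1 i$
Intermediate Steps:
$F = -13049640$ ($F = \left(\left(-162\right) \left(-7\right) - 10422\right) \left(1492 - 87\right) = \left(1134 - 10422\right) 1405 = \left(-9288\right) 1405 = -13049640$)
$R = \frac{3044693}{1386}$ ($R = \frac{13490}{\left(13 + 13847\right) \frac{1}{-6035 + 8292}} = \frac{13490}{13860 \cdot \frac{1}{2257}} = \frac{13490}{\frac{13860}{2257}} = 13490 \cdot \frac{2257}{13860} = \frac{3044693}{1386} \approx 2196.8$)
$\sqrt{F + R} = \sqrt{-13049640 + \frac{3044693}{1386}} = \sqrt{- \frac{18083756347}{1386}} = \frac{i \sqrt{2784898477438}}{462}$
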